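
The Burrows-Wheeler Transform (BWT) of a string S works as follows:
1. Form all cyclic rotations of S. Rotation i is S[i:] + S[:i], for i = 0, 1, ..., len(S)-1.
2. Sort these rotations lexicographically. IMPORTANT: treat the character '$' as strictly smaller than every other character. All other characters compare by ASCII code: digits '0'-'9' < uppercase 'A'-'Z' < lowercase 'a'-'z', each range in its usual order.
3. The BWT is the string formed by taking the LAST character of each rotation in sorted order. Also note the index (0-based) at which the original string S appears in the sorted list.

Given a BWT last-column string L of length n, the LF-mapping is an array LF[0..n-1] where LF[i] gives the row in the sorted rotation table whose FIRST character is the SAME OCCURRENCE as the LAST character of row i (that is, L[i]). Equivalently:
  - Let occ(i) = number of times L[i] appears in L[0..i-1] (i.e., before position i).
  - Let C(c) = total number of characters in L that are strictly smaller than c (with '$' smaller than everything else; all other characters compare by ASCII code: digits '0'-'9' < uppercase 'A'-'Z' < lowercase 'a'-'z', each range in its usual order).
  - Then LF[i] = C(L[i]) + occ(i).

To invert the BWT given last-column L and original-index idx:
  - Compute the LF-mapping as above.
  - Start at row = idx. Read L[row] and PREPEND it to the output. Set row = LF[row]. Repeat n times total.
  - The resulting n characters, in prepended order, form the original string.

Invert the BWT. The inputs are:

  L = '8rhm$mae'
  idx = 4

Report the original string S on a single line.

LF mapping: 1 7 4 5 0 6 2 3
Walk LF starting at row 4, prepending L[row]:
  step 1: row=4, L[4]='$', prepend. Next row=LF[4]=0
  step 2: row=0, L[0]='8', prepend. Next row=LF[0]=1
  step 3: row=1, L[1]='r', prepend. Next row=LF[1]=7
  step 4: row=7, L[7]='e', prepend. Next row=LF[7]=3
  step 5: row=3, L[3]='m', prepend. Next row=LF[3]=5
  step 6: row=5, L[5]='m', prepend. Next row=LF[5]=6
  step 7: row=6, L[6]='a', prepend. Next row=LF[6]=2
  step 8: row=2, L[2]='h', prepend. Next row=LF[2]=4
Reversed output: hammer8$

Answer: hammer8$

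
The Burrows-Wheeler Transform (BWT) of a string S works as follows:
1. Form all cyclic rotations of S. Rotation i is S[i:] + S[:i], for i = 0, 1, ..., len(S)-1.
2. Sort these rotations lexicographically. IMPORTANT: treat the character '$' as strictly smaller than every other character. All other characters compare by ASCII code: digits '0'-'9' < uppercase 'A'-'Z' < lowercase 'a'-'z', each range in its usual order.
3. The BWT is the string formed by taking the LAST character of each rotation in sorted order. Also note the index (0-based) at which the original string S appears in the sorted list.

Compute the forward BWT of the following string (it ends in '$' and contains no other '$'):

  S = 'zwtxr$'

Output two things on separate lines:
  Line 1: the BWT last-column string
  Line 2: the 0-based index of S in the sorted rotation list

Answer: rxwzt$
5

Derivation:
All 6 rotations (rotation i = S[i:]+S[:i]):
  rot[0] = zwtxr$
  rot[1] = wtxr$z
  rot[2] = txr$zw
  rot[3] = xr$zwt
  rot[4] = r$zwtx
  rot[5] = $zwtxr
Sorted (with $ < everything):
  sorted[0] = $zwtxr  (last char: 'r')
  sorted[1] = r$zwtx  (last char: 'x')
  sorted[2] = txr$zw  (last char: 'w')
  sorted[3] = wtxr$z  (last char: 'z')
  sorted[4] = xr$zwt  (last char: 't')
  sorted[5] = zwtxr$  (last char: '$')
Last column: rxwzt$
Original string S is at sorted index 5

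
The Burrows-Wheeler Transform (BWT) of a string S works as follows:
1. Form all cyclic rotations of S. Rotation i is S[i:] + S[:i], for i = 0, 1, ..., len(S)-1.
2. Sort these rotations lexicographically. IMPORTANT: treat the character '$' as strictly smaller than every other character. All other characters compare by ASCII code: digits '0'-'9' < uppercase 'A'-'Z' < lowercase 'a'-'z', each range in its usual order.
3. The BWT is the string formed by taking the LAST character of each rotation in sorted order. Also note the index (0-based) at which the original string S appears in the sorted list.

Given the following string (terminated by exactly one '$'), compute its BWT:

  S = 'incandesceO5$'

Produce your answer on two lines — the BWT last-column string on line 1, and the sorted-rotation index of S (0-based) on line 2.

Answer: 5Oecnsncd$iae
9

Derivation:
All 13 rotations (rotation i = S[i:]+S[:i]):
  rot[0] = incandesceO5$
  rot[1] = ncandesceO5$i
  rot[2] = candesceO5$in
  rot[3] = andesceO5$inc
  rot[4] = ndesceO5$inca
  rot[5] = desceO5$incan
  rot[6] = esceO5$incand
  rot[7] = sceO5$incande
  rot[8] = ceO5$incandes
  rot[9] = eO5$incandesc
  rot[10] = O5$incandesce
  rot[11] = 5$incandesceO
  rot[12] = $incandesceO5
Sorted (with $ < everything):
  sorted[0] = $incandesceO5  (last char: '5')
  sorted[1] = 5$incandesceO  (last char: 'O')
  sorted[2] = O5$incandesce  (last char: 'e')
  sorted[3] = andesceO5$inc  (last char: 'c')
  sorted[4] = candesceO5$in  (last char: 'n')
  sorted[5] = ceO5$incandes  (last char: 's')
  sorted[6] = desceO5$incan  (last char: 'n')
  sorted[7] = eO5$incandesc  (last char: 'c')
  sorted[8] = esceO5$incand  (last char: 'd')
  sorted[9] = incandesceO5$  (last char: '$')
  sorted[10] = ncandesceO5$i  (last char: 'i')
  sorted[11] = ndesceO5$inca  (last char: 'a')
  sorted[12] = sceO5$incande  (last char: 'e')
Last column: 5Oecnsncd$iae
Original string S is at sorted index 9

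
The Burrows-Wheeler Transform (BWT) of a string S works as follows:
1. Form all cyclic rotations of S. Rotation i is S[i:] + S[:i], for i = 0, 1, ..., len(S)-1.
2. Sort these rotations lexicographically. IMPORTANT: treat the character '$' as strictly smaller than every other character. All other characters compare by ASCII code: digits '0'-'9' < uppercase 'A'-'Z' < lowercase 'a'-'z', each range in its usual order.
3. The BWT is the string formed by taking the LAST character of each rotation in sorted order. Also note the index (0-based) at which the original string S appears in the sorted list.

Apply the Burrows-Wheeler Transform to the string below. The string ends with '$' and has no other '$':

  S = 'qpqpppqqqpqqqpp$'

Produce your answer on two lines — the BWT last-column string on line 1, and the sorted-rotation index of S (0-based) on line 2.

All 16 rotations (rotation i = S[i:]+S[:i]):
  rot[0] = qpqpppqqqpqqqpp$
  rot[1] = pqpppqqqpqqqpp$q
  rot[2] = qpppqqqpqqqpp$qp
  rot[3] = pppqqqpqqqpp$qpq
  rot[4] = ppqqqpqqqpp$qpqp
  rot[5] = pqqqpqqqpp$qpqpp
  rot[6] = qqqpqqqpp$qpqppp
  rot[7] = qqpqqqpp$qpqpppq
  rot[8] = qpqqqpp$qpqpppqq
  rot[9] = pqqqpp$qpqpppqqq
  rot[10] = qqqpp$qpqpppqqqp
  rot[11] = qqpp$qpqpppqqqpq
  rot[12] = qpp$qpqpppqqqpqq
  rot[13] = pp$qpqpppqqqpqqq
  rot[14] = p$qpqpppqqqpqqqp
  rot[15] = $qpqpppqqqpqqqpp
Sorted (with $ < everything):
  sorted[0] = $qpqpppqqqpqqqpp  (last char: 'p')
  sorted[1] = p$qpqpppqqqpqqqp  (last char: 'p')
  sorted[2] = pp$qpqpppqqqpqqq  (last char: 'q')
  sorted[3] = pppqqqpqqqpp$qpq  (last char: 'q')
  sorted[4] = ppqqqpqqqpp$qpqp  (last char: 'p')
  sorted[5] = pqpppqqqpqqqpp$q  (last char: 'q')
  sorted[6] = pqqqpp$qpqpppqqq  (last char: 'q')
  sorted[7] = pqqqpqqqpp$qpqpp  (last char: 'p')
  sorted[8] = qpp$qpqpppqqqpqq  (last char: 'q')
  sorted[9] = qpppqqqpqqqpp$qp  (last char: 'p')
  sorted[10] = qpqpppqqqpqqqpp$  (last char: '$')
  sorted[11] = qpqqqpp$qpqpppqq  (last char: 'q')
  sorted[12] = qqpp$qpqpppqqqpq  (last char: 'q')
  sorted[13] = qqpqqqpp$qpqpppq  (last char: 'q')
  sorted[14] = qqqpp$qpqpppqqqp  (last char: 'p')
  sorted[15] = qqqpqqqpp$qpqppp  (last char: 'p')
Last column: ppqqpqqpqp$qqqpp
Original string S is at sorted index 10

Answer: ppqqpqqpqp$qqqpp
10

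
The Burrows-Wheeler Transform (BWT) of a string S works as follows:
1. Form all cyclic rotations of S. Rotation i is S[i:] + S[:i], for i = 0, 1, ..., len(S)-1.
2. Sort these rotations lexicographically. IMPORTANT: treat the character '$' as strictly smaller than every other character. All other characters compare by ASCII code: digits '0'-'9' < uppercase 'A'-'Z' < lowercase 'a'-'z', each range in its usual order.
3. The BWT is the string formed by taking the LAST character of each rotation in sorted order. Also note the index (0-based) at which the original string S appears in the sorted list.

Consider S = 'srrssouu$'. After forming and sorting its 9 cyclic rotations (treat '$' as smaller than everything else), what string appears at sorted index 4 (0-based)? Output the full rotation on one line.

All 9 rotations (rotation i = S[i:]+S[:i]):
  rot[0] = srrssouu$
  rot[1] = rrssouu$s
  rot[2] = rssouu$sr
  rot[3] = ssouu$srr
  rot[4] = souu$srrs
  rot[5] = ouu$srrss
  rot[6] = uu$srrsso
  rot[7] = u$srrssou
  rot[8] = $srrssouu
Sorted (with $ < everything):
  sorted[0] = $srrssouu
  sorted[1] = ouu$srrss
  sorted[2] = rrssouu$s
  sorted[3] = rssouu$sr
  sorted[4] = souu$srrs
  sorted[5] = srrssouu$
  sorted[6] = ssouu$srr
  sorted[7] = u$srrssou
  sorted[8] = uu$srrsso
sorted[4] = souu$srrs

Answer: souu$srrs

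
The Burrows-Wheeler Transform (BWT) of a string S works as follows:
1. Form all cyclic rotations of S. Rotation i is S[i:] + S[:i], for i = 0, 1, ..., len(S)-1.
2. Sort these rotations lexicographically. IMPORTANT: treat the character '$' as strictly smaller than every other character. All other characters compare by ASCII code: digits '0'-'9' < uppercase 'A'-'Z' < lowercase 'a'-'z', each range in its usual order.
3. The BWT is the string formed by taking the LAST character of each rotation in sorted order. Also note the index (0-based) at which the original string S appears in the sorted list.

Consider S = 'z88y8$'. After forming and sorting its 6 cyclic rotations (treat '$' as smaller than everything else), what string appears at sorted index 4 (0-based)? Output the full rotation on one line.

Answer: y8$z88

Derivation:
All 6 rotations (rotation i = S[i:]+S[:i]):
  rot[0] = z88y8$
  rot[1] = 88y8$z
  rot[2] = 8y8$z8
  rot[3] = y8$z88
  rot[4] = 8$z88y
  rot[5] = $z88y8
Sorted (with $ < everything):
  sorted[0] = $z88y8
  sorted[1] = 8$z88y
  sorted[2] = 88y8$z
  sorted[3] = 8y8$z8
  sorted[4] = y8$z88
  sorted[5] = z88y8$
sorted[4] = y8$z88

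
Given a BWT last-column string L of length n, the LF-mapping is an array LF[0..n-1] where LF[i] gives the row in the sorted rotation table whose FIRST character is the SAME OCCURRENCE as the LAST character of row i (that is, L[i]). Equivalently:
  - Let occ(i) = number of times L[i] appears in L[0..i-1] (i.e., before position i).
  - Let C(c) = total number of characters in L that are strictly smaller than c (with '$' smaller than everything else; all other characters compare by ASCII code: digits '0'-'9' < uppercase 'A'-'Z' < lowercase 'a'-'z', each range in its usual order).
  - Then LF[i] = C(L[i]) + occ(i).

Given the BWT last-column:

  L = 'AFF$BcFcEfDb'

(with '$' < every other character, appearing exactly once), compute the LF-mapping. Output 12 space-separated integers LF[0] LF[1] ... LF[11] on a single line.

Answer: 1 5 6 0 2 9 7 10 4 11 3 8

Derivation:
Char counts: '$':1, 'A':1, 'B':1, 'D':1, 'E':1, 'F':3, 'b':1, 'c':2, 'f':1
C (first-col start): C('$')=0, C('A')=1, C('B')=2, C('D')=3, C('E')=4, C('F')=5, C('b')=8, C('c')=9, C('f')=11
L[0]='A': occ=0, LF[0]=C('A')+0=1+0=1
L[1]='F': occ=0, LF[1]=C('F')+0=5+0=5
L[2]='F': occ=1, LF[2]=C('F')+1=5+1=6
L[3]='$': occ=0, LF[3]=C('$')+0=0+0=0
L[4]='B': occ=0, LF[4]=C('B')+0=2+0=2
L[5]='c': occ=0, LF[5]=C('c')+0=9+0=9
L[6]='F': occ=2, LF[6]=C('F')+2=5+2=7
L[7]='c': occ=1, LF[7]=C('c')+1=9+1=10
L[8]='E': occ=0, LF[8]=C('E')+0=4+0=4
L[9]='f': occ=0, LF[9]=C('f')+0=11+0=11
L[10]='D': occ=0, LF[10]=C('D')+0=3+0=3
L[11]='b': occ=0, LF[11]=C('b')+0=8+0=8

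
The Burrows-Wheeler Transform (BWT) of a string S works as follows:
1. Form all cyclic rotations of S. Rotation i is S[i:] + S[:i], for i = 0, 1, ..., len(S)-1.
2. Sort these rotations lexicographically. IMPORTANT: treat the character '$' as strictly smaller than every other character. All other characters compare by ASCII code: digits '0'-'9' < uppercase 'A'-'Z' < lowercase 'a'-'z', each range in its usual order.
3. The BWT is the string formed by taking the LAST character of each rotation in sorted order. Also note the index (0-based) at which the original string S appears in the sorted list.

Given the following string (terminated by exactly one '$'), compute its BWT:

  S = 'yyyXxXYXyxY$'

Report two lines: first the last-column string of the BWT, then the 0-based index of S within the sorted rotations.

All 12 rotations (rotation i = S[i:]+S[:i]):
  rot[0] = yyyXxXYXyxY$
  rot[1] = yyXxXYXyxY$y
  rot[2] = yXxXYXyxY$yy
  rot[3] = XxXYXyxY$yyy
  rot[4] = xXYXyxY$yyyX
  rot[5] = XYXyxY$yyyXx
  rot[6] = YXyxY$yyyXxX
  rot[7] = XyxY$yyyXxXY
  rot[8] = yxY$yyyXxXYX
  rot[9] = xY$yyyXxXYXy
  rot[10] = Y$yyyXxXYXyx
  rot[11] = $yyyXxXYXyxY
Sorted (with $ < everything):
  sorted[0] = $yyyXxXYXyxY  (last char: 'Y')
  sorted[1] = XYXyxY$yyyXx  (last char: 'x')
  sorted[2] = XxXYXyxY$yyy  (last char: 'y')
  sorted[3] = XyxY$yyyXxXY  (last char: 'Y')
  sorted[4] = Y$yyyXxXYXyx  (last char: 'x')
  sorted[5] = YXyxY$yyyXxX  (last char: 'X')
  sorted[6] = xXYXyxY$yyyX  (last char: 'X')
  sorted[7] = xY$yyyXxXYXy  (last char: 'y')
  sorted[8] = yXxXYXyxY$yy  (last char: 'y')
  sorted[9] = yxY$yyyXxXYX  (last char: 'X')
  sorted[10] = yyXxXYXyxY$y  (last char: 'y')
  sorted[11] = yyyXxXYXyxY$  (last char: '$')
Last column: YxyYxXXyyXy$
Original string S is at sorted index 11

Answer: YxyYxXXyyXy$
11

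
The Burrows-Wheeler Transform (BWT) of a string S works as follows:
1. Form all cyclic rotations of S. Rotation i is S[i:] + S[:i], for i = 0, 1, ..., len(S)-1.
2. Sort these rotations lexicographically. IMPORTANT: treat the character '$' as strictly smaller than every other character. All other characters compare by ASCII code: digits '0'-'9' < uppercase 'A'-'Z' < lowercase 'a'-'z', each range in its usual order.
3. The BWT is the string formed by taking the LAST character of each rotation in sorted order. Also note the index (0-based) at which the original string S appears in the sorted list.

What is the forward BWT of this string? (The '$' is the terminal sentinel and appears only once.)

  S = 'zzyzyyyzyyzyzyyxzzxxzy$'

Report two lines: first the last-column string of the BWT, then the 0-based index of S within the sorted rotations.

Answer: yzxyzyzzyzzzyyzxyyyyzx$
22

Derivation:
All 23 rotations (rotation i = S[i:]+S[:i]):
  rot[0] = zzyzyyyzyyzyzyyxzzxxzy$
  rot[1] = zyzyyyzyyzyzyyxzzxxzy$z
  rot[2] = yzyyyzyyzyzyyxzzxxzy$zz
  rot[3] = zyyyzyyzyzyyxzzxxzy$zzy
  rot[4] = yyyzyyzyzyyxzzxxzy$zzyz
  rot[5] = yyzyyzyzyyxzzxxzy$zzyzy
  rot[6] = yzyyzyzyyxzzxxzy$zzyzyy
  rot[7] = zyyzyzyyxzzxxzy$zzyzyyy
  rot[8] = yyzyzyyxzzxxzy$zzyzyyyz
  rot[9] = yzyzyyxzzxxzy$zzyzyyyzy
  rot[10] = zyzyyxzzxxzy$zzyzyyyzyy
  rot[11] = yzyyxzzxxzy$zzyzyyyzyyz
  rot[12] = zyyxzzxxzy$zzyzyyyzyyzy
  rot[13] = yyxzzxxzy$zzyzyyyzyyzyz
  rot[14] = yxzzxxzy$zzyzyyyzyyzyzy
  rot[15] = xzzxxzy$zzyzyyyzyyzyzyy
  rot[16] = zzxxzy$zzyzyyyzyyzyzyyx
  rot[17] = zxxzy$zzyzyyyzyyzyzyyxz
  rot[18] = xxzy$zzyzyyyzyyzyzyyxzz
  rot[19] = xzy$zzyzyyyzyyzyzyyxzzx
  rot[20] = zy$zzyzyyyzyyzyzyyxzzxx
  rot[21] = y$zzyzyyyzyyzyzyyxzzxxz
  rot[22] = $zzyzyyyzyyzyzyyxzzxxzy
Sorted (with $ < everything):
  sorted[0] = $zzyzyyyzyyzyzyyxzzxxzy  (last char: 'y')
  sorted[1] = xxzy$zzyzyyyzyyzyzyyxzz  (last char: 'z')
  sorted[2] = xzy$zzyzyyyzyyzyzyyxzzx  (last char: 'x')
  sorted[3] = xzzxxzy$zzyzyyyzyyzyzyy  (last char: 'y')
  sorted[4] = y$zzyzyyyzyyzyzyyxzzxxz  (last char: 'z')
  sorted[5] = yxzzxxzy$zzyzyyyzyyzyzy  (last char: 'y')
  sorted[6] = yyxzzxxzy$zzyzyyyzyyzyz  (last char: 'z')
  sorted[7] = yyyzyyzyzyyxzzxxzy$zzyz  (last char: 'z')
  sorted[8] = yyzyyzyzyyxzzxxzy$zzyzy  (last char: 'y')
  sorted[9] = yyzyzyyxzzxxzy$zzyzyyyz  (last char: 'z')
  sorted[10] = yzyyxzzxxzy$zzyzyyyzyyz  (last char: 'z')
  sorted[11] = yzyyyzyyzyzyyxzzxxzy$zz  (last char: 'z')
  sorted[12] = yzyyzyzyyxzzxxzy$zzyzyy  (last char: 'y')
  sorted[13] = yzyzyyxzzxxzy$zzyzyyyzy  (last char: 'y')
  sorted[14] = zxxzy$zzyzyyyzyyzyzyyxz  (last char: 'z')
  sorted[15] = zy$zzyzyyyzyyzyzyyxzzxx  (last char: 'x')
  sorted[16] = zyyxzzxxzy$zzyzyyyzyyzy  (last char: 'y')
  sorted[17] = zyyyzyyzyzyyxzzxxzy$zzy  (last char: 'y')
  sorted[18] = zyyzyzyyxzzxxzy$zzyzyyy  (last char: 'y')
  sorted[19] = zyzyyxzzxxzy$zzyzyyyzyy  (last char: 'y')
  sorted[20] = zyzyyyzyyzyzyyxzzxxzy$z  (last char: 'z')
  sorted[21] = zzxxzy$zzyzyyyzyyzyzyyx  (last char: 'x')
  sorted[22] = zzyzyyyzyyzyzyyxzzxxzy$  (last char: '$')
Last column: yzxyzyzzyzzzyyzxyyyyzx$
Original string S is at sorted index 22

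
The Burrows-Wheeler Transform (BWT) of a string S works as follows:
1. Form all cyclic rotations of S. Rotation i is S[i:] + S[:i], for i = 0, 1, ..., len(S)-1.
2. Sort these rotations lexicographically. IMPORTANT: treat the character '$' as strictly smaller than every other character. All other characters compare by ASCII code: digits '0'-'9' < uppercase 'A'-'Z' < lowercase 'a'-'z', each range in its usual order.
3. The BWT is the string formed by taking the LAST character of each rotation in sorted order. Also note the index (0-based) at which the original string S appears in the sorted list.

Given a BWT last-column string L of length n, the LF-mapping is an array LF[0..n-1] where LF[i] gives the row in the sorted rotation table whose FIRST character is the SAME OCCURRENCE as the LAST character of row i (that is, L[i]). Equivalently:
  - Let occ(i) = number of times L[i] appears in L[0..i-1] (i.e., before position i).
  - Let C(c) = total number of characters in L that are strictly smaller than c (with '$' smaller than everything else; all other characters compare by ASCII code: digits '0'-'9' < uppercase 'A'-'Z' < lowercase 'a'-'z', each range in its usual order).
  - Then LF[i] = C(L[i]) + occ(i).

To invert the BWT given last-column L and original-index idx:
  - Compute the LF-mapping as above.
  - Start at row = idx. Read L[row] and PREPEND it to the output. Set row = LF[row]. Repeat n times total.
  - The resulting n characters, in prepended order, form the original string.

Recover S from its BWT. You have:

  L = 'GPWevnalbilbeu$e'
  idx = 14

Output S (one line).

Answer: unbelievableWPG$

Derivation:
LF mapping: 1 2 3 7 15 13 4 11 5 10 12 6 8 14 0 9
Walk LF starting at row 14, prepending L[row]:
  step 1: row=14, L[14]='$', prepend. Next row=LF[14]=0
  step 2: row=0, L[0]='G', prepend. Next row=LF[0]=1
  step 3: row=1, L[1]='P', prepend. Next row=LF[1]=2
  step 4: row=2, L[2]='W', prepend. Next row=LF[2]=3
  step 5: row=3, L[3]='e', prepend. Next row=LF[3]=7
  step 6: row=7, L[7]='l', prepend. Next row=LF[7]=11
  step 7: row=11, L[11]='b', prepend. Next row=LF[11]=6
  step 8: row=6, L[6]='a', prepend. Next row=LF[6]=4
  step 9: row=4, L[4]='v', prepend. Next row=LF[4]=15
  step 10: row=15, L[15]='e', prepend. Next row=LF[15]=9
  step 11: row=9, L[9]='i', prepend. Next row=LF[9]=10
  step 12: row=10, L[10]='l', prepend. Next row=LF[10]=12
  step 13: row=12, L[12]='e', prepend. Next row=LF[12]=8
  step 14: row=8, L[8]='b', prepend. Next row=LF[8]=5
  step 15: row=5, L[5]='n', prepend. Next row=LF[5]=13
  step 16: row=13, L[13]='u', prepend. Next row=LF[13]=14
Reversed output: unbelievableWPG$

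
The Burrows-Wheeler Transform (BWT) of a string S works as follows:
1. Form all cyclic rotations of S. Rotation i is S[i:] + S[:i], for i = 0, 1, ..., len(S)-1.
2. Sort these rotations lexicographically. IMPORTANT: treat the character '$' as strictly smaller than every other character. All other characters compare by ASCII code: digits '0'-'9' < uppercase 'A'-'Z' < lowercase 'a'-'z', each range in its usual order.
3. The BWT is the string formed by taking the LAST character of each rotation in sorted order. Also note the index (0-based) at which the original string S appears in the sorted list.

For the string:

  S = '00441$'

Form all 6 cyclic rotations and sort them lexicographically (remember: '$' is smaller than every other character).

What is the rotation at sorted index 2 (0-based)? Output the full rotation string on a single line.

All 6 rotations (rotation i = S[i:]+S[:i]):
  rot[0] = 00441$
  rot[1] = 0441$0
  rot[2] = 441$00
  rot[3] = 41$004
  rot[4] = 1$0044
  rot[5] = $00441
Sorted (with $ < everything):
  sorted[0] = $00441
  sorted[1] = 00441$
  sorted[2] = 0441$0
  sorted[3] = 1$0044
  sorted[4] = 41$004
  sorted[5] = 441$00
sorted[2] = 0441$0

Answer: 0441$0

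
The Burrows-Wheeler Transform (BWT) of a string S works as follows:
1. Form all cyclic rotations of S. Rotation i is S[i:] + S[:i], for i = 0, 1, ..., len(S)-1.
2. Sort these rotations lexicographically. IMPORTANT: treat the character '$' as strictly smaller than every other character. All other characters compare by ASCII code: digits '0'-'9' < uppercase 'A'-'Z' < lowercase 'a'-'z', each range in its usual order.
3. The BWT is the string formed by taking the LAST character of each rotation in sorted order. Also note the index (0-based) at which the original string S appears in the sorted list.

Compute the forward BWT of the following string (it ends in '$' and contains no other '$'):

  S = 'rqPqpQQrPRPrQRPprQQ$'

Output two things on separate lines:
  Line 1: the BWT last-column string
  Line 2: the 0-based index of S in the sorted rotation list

Answer: QrRqRQrprQQPqPrPQpP$
19

Derivation:
All 20 rotations (rotation i = S[i:]+S[:i]):
  rot[0] = rqPqpQQrPRPrQRPprQQ$
  rot[1] = qPqpQQrPRPrQRPprQQ$r
  rot[2] = PqpQQrPRPrQRPprQQ$rq
  rot[3] = qpQQrPRPrQRPprQQ$rqP
  rot[4] = pQQrPRPrQRPprQQ$rqPq
  rot[5] = QQrPRPrQRPprQQ$rqPqp
  rot[6] = QrPRPrQRPprQQ$rqPqpQ
  rot[7] = rPRPrQRPprQQ$rqPqpQQ
  rot[8] = PRPrQRPprQQ$rqPqpQQr
  rot[9] = RPrQRPprQQ$rqPqpQQrP
  rot[10] = PrQRPprQQ$rqPqpQQrPR
  rot[11] = rQRPprQQ$rqPqpQQrPRP
  rot[12] = QRPprQQ$rqPqpQQrPRPr
  rot[13] = RPprQQ$rqPqpQQrPRPrQ
  rot[14] = PprQQ$rqPqpQQrPRPrQR
  rot[15] = prQQ$rqPqpQQrPRPrQRP
  rot[16] = rQQ$rqPqpQQrPRPrQRPp
  rot[17] = QQ$rqPqpQQrPRPrQRPpr
  rot[18] = Q$rqPqpQQrPRPrQRPprQ
  rot[19] = $rqPqpQQrPRPrQRPprQQ
Sorted (with $ < everything):
  sorted[0] = $rqPqpQQrPRPrQRPprQQ  (last char: 'Q')
  sorted[1] = PRPrQRPprQQ$rqPqpQQr  (last char: 'r')
  sorted[2] = PprQQ$rqPqpQQrPRPrQR  (last char: 'R')
  sorted[3] = PqpQQrPRPrQRPprQQ$rq  (last char: 'q')
  sorted[4] = PrQRPprQQ$rqPqpQQrPR  (last char: 'R')
  sorted[5] = Q$rqPqpQQrPRPrQRPprQ  (last char: 'Q')
  sorted[6] = QQ$rqPqpQQrPRPrQRPpr  (last char: 'r')
  sorted[7] = QQrPRPrQRPprQQ$rqPqp  (last char: 'p')
  sorted[8] = QRPprQQ$rqPqpQQrPRPr  (last char: 'r')
  sorted[9] = QrPRPrQRPprQQ$rqPqpQ  (last char: 'Q')
  sorted[10] = RPprQQ$rqPqpQQrPRPrQ  (last char: 'Q')
  sorted[11] = RPrQRPprQQ$rqPqpQQrP  (last char: 'P')
  sorted[12] = pQQrPRPrQRPprQQ$rqPq  (last char: 'q')
  sorted[13] = prQQ$rqPqpQQrPRPrQRP  (last char: 'P')
  sorted[14] = qPqpQQrPRPrQRPprQQ$r  (last char: 'r')
  sorted[15] = qpQQrPRPrQRPprQQ$rqP  (last char: 'P')
  sorted[16] = rPRPrQRPprQQ$rqPqpQQ  (last char: 'Q')
  sorted[17] = rQQ$rqPqpQQrPRPrQRPp  (last char: 'p')
  sorted[18] = rQRPprQQ$rqPqpQQrPRP  (last char: 'P')
  sorted[19] = rqPqpQQrPRPrQRPprQQ$  (last char: '$')
Last column: QrRqRQrprQQPqPrPQpP$
Original string S is at sorted index 19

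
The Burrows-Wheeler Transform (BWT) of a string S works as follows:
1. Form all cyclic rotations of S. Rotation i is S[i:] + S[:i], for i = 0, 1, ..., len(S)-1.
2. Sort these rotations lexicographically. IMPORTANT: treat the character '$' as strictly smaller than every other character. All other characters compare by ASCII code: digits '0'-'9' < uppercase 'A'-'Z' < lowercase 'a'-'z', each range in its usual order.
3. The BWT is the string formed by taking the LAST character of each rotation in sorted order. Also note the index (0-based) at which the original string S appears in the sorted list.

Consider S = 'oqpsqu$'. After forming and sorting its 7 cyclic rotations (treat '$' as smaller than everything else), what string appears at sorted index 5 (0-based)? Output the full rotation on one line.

Answer: squ$oqp

Derivation:
All 7 rotations (rotation i = S[i:]+S[:i]):
  rot[0] = oqpsqu$
  rot[1] = qpsqu$o
  rot[2] = psqu$oq
  rot[3] = squ$oqp
  rot[4] = qu$oqps
  rot[5] = u$oqpsq
  rot[6] = $oqpsqu
Sorted (with $ < everything):
  sorted[0] = $oqpsqu
  sorted[1] = oqpsqu$
  sorted[2] = psqu$oq
  sorted[3] = qpsqu$o
  sorted[4] = qu$oqps
  sorted[5] = squ$oqp
  sorted[6] = u$oqpsq
sorted[5] = squ$oqp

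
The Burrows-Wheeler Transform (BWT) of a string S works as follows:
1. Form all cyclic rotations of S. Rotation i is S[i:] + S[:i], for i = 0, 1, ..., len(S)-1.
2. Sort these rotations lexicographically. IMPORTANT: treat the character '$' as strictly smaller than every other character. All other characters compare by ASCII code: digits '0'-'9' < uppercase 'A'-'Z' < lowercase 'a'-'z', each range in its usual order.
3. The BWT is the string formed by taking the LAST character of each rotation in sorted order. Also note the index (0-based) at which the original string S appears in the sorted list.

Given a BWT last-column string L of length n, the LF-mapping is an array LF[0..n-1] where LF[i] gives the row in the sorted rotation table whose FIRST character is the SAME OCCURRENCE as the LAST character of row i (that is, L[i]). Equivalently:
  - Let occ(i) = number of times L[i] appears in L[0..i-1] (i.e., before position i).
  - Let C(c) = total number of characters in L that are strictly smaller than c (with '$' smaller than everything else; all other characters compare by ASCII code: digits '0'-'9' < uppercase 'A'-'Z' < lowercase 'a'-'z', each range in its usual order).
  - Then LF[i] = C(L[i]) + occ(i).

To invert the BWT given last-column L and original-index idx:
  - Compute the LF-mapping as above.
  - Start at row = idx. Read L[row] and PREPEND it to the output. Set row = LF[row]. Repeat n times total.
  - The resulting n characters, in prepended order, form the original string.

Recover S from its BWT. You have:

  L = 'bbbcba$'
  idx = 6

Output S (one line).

Answer: cbabbb$

Derivation:
LF mapping: 2 3 4 6 5 1 0
Walk LF starting at row 6, prepending L[row]:
  step 1: row=6, L[6]='$', prepend. Next row=LF[6]=0
  step 2: row=0, L[0]='b', prepend. Next row=LF[0]=2
  step 3: row=2, L[2]='b', prepend. Next row=LF[2]=4
  step 4: row=4, L[4]='b', prepend. Next row=LF[4]=5
  step 5: row=5, L[5]='a', prepend. Next row=LF[5]=1
  step 6: row=1, L[1]='b', prepend. Next row=LF[1]=3
  step 7: row=3, L[3]='c', prepend. Next row=LF[3]=6
Reversed output: cbabbb$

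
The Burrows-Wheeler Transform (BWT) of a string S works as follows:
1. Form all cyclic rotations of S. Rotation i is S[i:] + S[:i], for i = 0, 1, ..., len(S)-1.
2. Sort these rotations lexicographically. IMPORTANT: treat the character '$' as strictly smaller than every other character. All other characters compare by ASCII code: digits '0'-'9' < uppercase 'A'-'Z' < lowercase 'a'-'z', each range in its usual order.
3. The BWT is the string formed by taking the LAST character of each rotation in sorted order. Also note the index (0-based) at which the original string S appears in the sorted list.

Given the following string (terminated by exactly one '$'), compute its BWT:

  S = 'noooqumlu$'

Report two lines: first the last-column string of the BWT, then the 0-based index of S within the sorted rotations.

All 10 rotations (rotation i = S[i:]+S[:i]):
  rot[0] = noooqumlu$
  rot[1] = oooqumlu$n
  rot[2] = ooqumlu$no
  rot[3] = oqumlu$noo
  rot[4] = qumlu$nooo
  rot[5] = umlu$noooq
  rot[6] = mlu$noooqu
  rot[7] = lu$noooqum
  rot[8] = u$noooquml
  rot[9] = $noooqumlu
Sorted (with $ < everything):
  sorted[0] = $noooqumlu  (last char: 'u')
  sorted[1] = lu$noooqum  (last char: 'm')
  sorted[2] = mlu$noooqu  (last char: 'u')
  sorted[3] = noooqumlu$  (last char: '$')
  sorted[4] = oooqumlu$n  (last char: 'n')
  sorted[5] = ooqumlu$no  (last char: 'o')
  sorted[6] = oqumlu$noo  (last char: 'o')
  sorted[7] = qumlu$nooo  (last char: 'o')
  sorted[8] = u$noooquml  (last char: 'l')
  sorted[9] = umlu$noooq  (last char: 'q')
Last column: umu$nooolq
Original string S is at sorted index 3

Answer: umu$nooolq
3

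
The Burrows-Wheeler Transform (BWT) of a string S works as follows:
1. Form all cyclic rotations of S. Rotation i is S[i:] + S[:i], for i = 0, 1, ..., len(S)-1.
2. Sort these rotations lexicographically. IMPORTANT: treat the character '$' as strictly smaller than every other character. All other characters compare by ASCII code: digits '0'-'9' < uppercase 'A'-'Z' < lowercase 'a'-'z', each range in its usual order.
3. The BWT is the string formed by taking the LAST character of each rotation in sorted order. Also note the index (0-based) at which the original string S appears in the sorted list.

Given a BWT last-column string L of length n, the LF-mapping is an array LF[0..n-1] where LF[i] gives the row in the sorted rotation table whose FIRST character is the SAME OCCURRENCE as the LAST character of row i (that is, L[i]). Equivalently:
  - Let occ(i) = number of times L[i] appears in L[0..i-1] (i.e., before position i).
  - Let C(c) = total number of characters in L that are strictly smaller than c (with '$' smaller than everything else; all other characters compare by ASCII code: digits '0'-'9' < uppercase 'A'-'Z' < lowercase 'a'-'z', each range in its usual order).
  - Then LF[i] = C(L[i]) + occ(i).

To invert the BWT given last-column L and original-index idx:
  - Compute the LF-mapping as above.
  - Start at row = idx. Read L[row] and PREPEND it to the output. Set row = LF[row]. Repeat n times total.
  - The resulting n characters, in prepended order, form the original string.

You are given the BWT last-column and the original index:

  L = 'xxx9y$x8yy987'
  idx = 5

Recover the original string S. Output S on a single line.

LF mapping: 6 7 8 4 10 0 9 2 11 12 5 3 1
Walk LF starting at row 5, prepending L[row]:
  step 1: row=5, L[5]='$', prepend. Next row=LF[5]=0
  step 2: row=0, L[0]='x', prepend. Next row=LF[0]=6
  step 3: row=6, L[6]='x', prepend. Next row=LF[6]=9
  step 4: row=9, L[9]='y', prepend. Next row=LF[9]=12
  step 5: row=12, L[12]='7', prepend. Next row=LF[12]=1
  step 6: row=1, L[1]='x', prepend. Next row=LF[1]=7
  step 7: row=7, L[7]='8', prepend. Next row=LF[7]=2
  step 8: row=2, L[2]='x', prepend. Next row=LF[2]=8
  step 9: row=8, L[8]='y', prepend. Next row=LF[8]=11
  step 10: row=11, L[11]='8', prepend. Next row=LF[11]=3
  step 11: row=3, L[3]='9', prepend. Next row=LF[3]=4
  step 12: row=4, L[4]='y', prepend. Next row=LF[4]=10
  step 13: row=10, L[10]='9', prepend. Next row=LF[10]=5
Reversed output: 9y98yx8x7yxx$

Answer: 9y98yx8x7yxx$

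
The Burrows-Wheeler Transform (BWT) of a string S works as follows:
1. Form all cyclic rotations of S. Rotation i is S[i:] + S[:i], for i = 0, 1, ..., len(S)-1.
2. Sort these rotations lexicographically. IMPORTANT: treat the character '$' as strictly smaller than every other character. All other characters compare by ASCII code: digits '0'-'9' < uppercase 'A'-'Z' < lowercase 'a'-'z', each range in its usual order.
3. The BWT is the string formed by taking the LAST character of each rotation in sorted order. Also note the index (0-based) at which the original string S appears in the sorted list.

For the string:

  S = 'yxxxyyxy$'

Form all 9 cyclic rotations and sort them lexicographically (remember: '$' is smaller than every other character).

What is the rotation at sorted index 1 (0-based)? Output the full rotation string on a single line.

Answer: xxxyyxy$y

Derivation:
All 9 rotations (rotation i = S[i:]+S[:i]):
  rot[0] = yxxxyyxy$
  rot[1] = xxxyyxy$y
  rot[2] = xxyyxy$yx
  rot[3] = xyyxy$yxx
  rot[4] = yyxy$yxxx
  rot[5] = yxy$yxxxy
  rot[6] = xy$yxxxyy
  rot[7] = y$yxxxyyx
  rot[8] = $yxxxyyxy
Sorted (with $ < everything):
  sorted[0] = $yxxxyyxy
  sorted[1] = xxxyyxy$y
  sorted[2] = xxyyxy$yx
  sorted[3] = xy$yxxxyy
  sorted[4] = xyyxy$yxx
  sorted[5] = y$yxxxyyx
  sorted[6] = yxxxyyxy$
  sorted[7] = yxy$yxxxy
  sorted[8] = yyxy$yxxx
sorted[1] = xxxyyxy$y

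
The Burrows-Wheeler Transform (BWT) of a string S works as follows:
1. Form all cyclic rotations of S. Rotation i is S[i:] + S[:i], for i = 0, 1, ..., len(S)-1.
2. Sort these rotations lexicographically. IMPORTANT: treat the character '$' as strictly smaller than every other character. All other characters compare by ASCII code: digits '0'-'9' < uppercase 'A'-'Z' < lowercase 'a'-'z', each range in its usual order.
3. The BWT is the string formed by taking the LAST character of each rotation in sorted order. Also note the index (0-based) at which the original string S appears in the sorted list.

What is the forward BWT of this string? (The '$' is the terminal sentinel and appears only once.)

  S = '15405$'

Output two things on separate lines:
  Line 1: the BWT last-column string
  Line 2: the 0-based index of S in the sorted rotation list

All 6 rotations (rotation i = S[i:]+S[:i]):
  rot[0] = 15405$
  rot[1] = 5405$1
  rot[2] = 405$15
  rot[3] = 05$154
  rot[4] = 5$1540
  rot[5] = $15405
Sorted (with $ < everything):
  sorted[0] = $15405  (last char: '5')
  sorted[1] = 05$154  (last char: '4')
  sorted[2] = 15405$  (last char: '$')
  sorted[3] = 405$15  (last char: '5')
  sorted[4] = 5$1540  (last char: '0')
  sorted[5] = 5405$1  (last char: '1')
Last column: 54$501
Original string S is at sorted index 2

Answer: 54$501
2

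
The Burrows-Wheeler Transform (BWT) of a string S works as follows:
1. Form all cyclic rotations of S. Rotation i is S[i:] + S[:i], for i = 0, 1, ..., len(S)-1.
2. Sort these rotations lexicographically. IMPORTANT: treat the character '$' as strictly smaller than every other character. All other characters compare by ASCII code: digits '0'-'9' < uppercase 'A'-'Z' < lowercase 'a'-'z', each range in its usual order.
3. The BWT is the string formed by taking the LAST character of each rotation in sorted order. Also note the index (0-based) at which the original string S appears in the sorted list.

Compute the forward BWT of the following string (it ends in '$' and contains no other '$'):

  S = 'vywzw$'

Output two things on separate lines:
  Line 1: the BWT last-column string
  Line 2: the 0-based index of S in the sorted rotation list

Answer: w$zyvw
1

Derivation:
All 6 rotations (rotation i = S[i:]+S[:i]):
  rot[0] = vywzw$
  rot[1] = ywzw$v
  rot[2] = wzw$vy
  rot[3] = zw$vyw
  rot[4] = w$vywz
  rot[5] = $vywzw
Sorted (with $ < everything):
  sorted[0] = $vywzw  (last char: 'w')
  sorted[1] = vywzw$  (last char: '$')
  sorted[2] = w$vywz  (last char: 'z')
  sorted[3] = wzw$vy  (last char: 'y')
  sorted[4] = ywzw$v  (last char: 'v')
  sorted[5] = zw$vyw  (last char: 'w')
Last column: w$zyvw
Original string S is at sorted index 1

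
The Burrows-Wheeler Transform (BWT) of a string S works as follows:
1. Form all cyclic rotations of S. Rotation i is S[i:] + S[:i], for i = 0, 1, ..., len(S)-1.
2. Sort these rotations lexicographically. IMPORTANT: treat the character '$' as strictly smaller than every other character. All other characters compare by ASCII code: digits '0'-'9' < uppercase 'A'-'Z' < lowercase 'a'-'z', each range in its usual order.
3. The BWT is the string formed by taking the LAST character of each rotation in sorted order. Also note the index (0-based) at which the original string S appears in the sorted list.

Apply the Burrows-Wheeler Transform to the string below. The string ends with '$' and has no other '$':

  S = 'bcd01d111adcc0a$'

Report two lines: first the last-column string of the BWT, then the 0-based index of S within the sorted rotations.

Answer: adcd11001$cdbc1a
9

Derivation:
All 16 rotations (rotation i = S[i:]+S[:i]):
  rot[0] = bcd01d111adcc0a$
  rot[1] = cd01d111adcc0a$b
  rot[2] = d01d111adcc0a$bc
  rot[3] = 01d111adcc0a$bcd
  rot[4] = 1d111adcc0a$bcd0
  rot[5] = d111adcc0a$bcd01
  rot[6] = 111adcc0a$bcd01d
  rot[7] = 11adcc0a$bcd01d1
  rot[8] = 1adcc0a$bcd01d11
  rot[9] = adcc0a$bcd01d111
  rot[10] = dcc0a$bcd01d111a
  rot[11] = cc0a$bcd01d111ad
  rot[12] = c0a$bcd01d111adc
  rot[13] = 0a$bcd01d111adcc
  rot[14] = a$bcd01d111adcc0
  rot[15] = $bcd01d111adcc0a
Sorted (with $ < everything):
  sorted[0] = $bcd01d111adcc0a  (last char: 'a')
  sorted[1] = 01d111adcc0a$bcd  (last char: 'd')
  sorted[2] = 0a$bcd01d111adcc  (last char: 'c')
  sorted[3] = 111adcc0a$bcd01d  (last char: 'd')
  sorted[4] = 11adcc0a$bcd01d1  (last char: '1')
  sorted[5] = 1adcc0a$bcd01d11  (last char: '1')
  sorted[6] = 1d111adcc0a$bcd0  (last char: '0')
  sorted[7] = a$bcd01d111adcc0  (last char: '0')
  sorted[8] = adcc0a$bcd01d111  (last char: '1')
  sorted[9] = bcd01d111adcc0a$  (last char: '$')
  sorted[10] = c0a$bcd01d111adc  (last char: 'c')
  sorted[11] = cc0a$bcd01d111ad  (last char: 'd')
  sorted[12] = cd01d111adcc0a$b  (last char: 'b')
  sorted[13] = d01d111adcc0a$bc  (last char: 'c')
  sorted[14] = d111adcc0a$bcd01  (last char: '1')
  sorted[15] = dcc0a$bcd01d111a  (last char: 'a')
Last column: adcd11001$cdbc1a
Original string S is at sorted index 9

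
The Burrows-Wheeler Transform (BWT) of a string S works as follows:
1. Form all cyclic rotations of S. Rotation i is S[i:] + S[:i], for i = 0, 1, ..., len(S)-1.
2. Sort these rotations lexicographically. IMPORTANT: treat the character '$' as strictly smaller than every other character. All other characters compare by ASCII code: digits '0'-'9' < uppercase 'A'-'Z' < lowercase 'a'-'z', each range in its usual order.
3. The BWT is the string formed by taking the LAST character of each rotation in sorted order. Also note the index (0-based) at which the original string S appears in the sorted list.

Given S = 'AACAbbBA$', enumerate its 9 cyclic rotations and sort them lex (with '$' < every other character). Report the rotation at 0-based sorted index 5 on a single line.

All 9 rotations (rotation i = S[i:]+S[:i]):
  rot[0] = AACAbbBA$
  rot[1] = ACAbbBA$A
  rot[2] = CAbbBA$AA
  rot[3] = AbbBA$AAC
  rot[4] = bbBA$AACA
  rot[5] = bBA$AACAb
  rot[6] = BA$AACAbb
  rot[7] = A$AACAbbB
  rot[8] = $AACAbbBA
Sorted (with $ < everything):
  sorted[0] = $AACAbbBA
  sorted[1] = A$AACAbbB
  sorted[2] = AACAbbBA$
  sorted[3] = ACAbbBA$A
  sorted[4] = AbbBA$AAC
  sorted[5] = BA$AACAbb
  sorted[6] = CAbbBA$AA
  sorted[7] = bBA$AACAb
  sorted[8] = bbBA$AACA
sorted[5] = BA$AACAbb

Answer: BA$AACAbb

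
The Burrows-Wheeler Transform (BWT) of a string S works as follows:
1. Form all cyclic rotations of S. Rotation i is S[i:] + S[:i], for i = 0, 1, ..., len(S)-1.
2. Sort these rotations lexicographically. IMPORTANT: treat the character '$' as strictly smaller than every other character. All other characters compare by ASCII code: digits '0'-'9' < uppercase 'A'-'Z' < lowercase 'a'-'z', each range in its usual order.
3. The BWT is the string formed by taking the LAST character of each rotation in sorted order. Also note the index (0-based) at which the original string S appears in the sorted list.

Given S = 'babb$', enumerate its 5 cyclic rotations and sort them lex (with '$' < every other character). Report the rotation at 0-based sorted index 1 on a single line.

All 5 rotations (rotation i = S[i:]+S[:i]):
  rot[0] = babb$
  rot[1] = abb$b
  rot[2] = bb$ba
  rot[3] = b$bab
  rot[4] = $babb
Sorted (with $ < everything):
  sorted[0] = $babb
  sorted[1] = abb$b
  sorted[2] = b$bab
  sorted[3] = babb$
  sorted[4] = bb$ba
sorted[1] = abb$b

Answer: abb$b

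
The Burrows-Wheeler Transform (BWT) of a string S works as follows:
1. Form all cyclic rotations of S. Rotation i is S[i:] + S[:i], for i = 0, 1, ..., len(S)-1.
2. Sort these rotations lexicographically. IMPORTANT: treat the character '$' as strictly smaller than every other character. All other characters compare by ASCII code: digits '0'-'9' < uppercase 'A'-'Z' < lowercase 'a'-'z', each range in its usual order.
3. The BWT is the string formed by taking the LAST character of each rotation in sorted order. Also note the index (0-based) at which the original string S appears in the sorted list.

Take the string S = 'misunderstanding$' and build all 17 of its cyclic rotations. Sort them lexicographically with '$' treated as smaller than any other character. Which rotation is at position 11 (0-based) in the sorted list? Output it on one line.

Answer: ng$misunderstandi

Derivation:
All 17 rotations (rotation i = S[i:]+S[:i]):
  rot[0] = misunderstanding$
  rot[1] = isunderstanding$m
  rot[2] = sunderstanding$mi
  rot[3] = understanding$mis
  rot[4] = nderstanding$misu
  rot[5] = derstanding$misun
  rot[6] = erstanding$misund
  rot[7] = rstanding$misunde
  rot[8] = standing$misunder
  rot[9] = tanding$misunders
  rot[10] = anding$misunderst
  rot[11] = nding$misundersta
  rot[12] = ding$misunderstan
  rot[13] = ing$misunderstand
  rot[14] = ng$misunderstandi
  rot[15] = g$misunderstandin
  rot[16] = $misunderstanding
Sorted (with $ < everything):
  sorted[0] = $misunderstanding
  sorted[1] = anding$misunderst
  sorted[2] = derstanding$misun
  sorted[3] = ding$misunderstan
  sorted[4] = erstanding$misund
  sorted[5] = g$misunderstandin
  sorted[6] = ing$misunderstand
  sorted[7] = isunderstanding$m
  sorted[8] = misunderstanding$
  sorted[9] = nderstanding$misu
  sorted[10] = nding$misundersta
  sorted[11] = ng$misunderstandi
  sorted[12] = rstanding$misunde
  sorted[13] = standing$misunder
  sorted[14] = sunderstanding$mi
  sorted[15] = tanding$misunders
  sorted[16] = understanding$mis
sorted[11] = ng$misunderstandi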